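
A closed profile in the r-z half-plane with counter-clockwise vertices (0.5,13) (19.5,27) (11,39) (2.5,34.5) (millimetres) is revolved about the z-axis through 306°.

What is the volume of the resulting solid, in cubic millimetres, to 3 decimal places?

Volume = 11740.210 mm³

Profile (r,z), 4 vertices: (0.5,13) (19.5,27) (11,39) (2.5,34.5)
edge 0: (0.5,13)→(19.5,27)  cross = 0.5·27 − 19.5·13 = -240.0000; (r_i+r_j)·cross = 20·-240.0000 = -4800.0000
edge 1: (19.5,27)→(11,39)  cross = 19.5·39 − 11·27 = 463.5000; (r_i+r_j)·cross = 30.5·463.5000 = 14136.7500
edge 2: (11,39)→(2.5,34.5)  cross = 11·34.5 − 2.5·39 = 282.0000; (r_i+r_j)·cross = 13.5·282.0000 = 3807.0000
edge 3: (2.5,34.5)→(0.5,13)  cross = 2.5·13 − 0.5·34.5 = 15.2500; (r_i+r_j)·cross = 3·15.2500 = 45.7500
Σcross = 520.7500 → A = |Σcross|/2 = 260.3750 mm²
Σ(r_i+r_j)·cross = 13189.5000 → first moment M = |Σ|/6 = 2198.2500
R_c = M/A = 2198.2500/260.3750 = 8.4426 mm
θ = 306° = 5.340708 rad
V = θ·R_c·A = 5.340708·8.4426·260.3750 = 11740.210 mm³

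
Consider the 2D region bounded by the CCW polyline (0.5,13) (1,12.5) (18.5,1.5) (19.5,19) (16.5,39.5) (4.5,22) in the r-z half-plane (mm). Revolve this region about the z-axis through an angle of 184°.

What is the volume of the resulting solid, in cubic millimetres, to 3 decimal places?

Profile (r,z), 6 vertices: (0.5,13) (1,12.5) (18.5,1.5) (19.5,19) (16.5,39.5) (4.5,22)
edge 0: (0.5,13)→(1,12.5)  cross = 0.5·12.5 − 1·13 = -6.7500; (r_i+r_j)·cross = 1.5·-6.7500 = -10.1250
edge 1: (1,12.5)→(18.5,1.5)  cross = 1·1.5 − 18.5·12.5 = -229.7500; (r_i+r_j)·cross = 19.5·-229.7500 = -4480.1250
edge 2: (18.5,1.5)→(19.5,19)  cross = 18.5·19 − 19.5·1.5 = 322.2500; (r_i+r_j)·cross = 38·322.2500 = 12245.5000
edge 3: (19.5,19)→(16.5,39.5)  cross = 19.5·39.5 − 16.5·19 = 456.7500; (r_i+r_j)·cross = 36·456.7500 = 16443.0000
edge 4: (16.5,39.5)→(4.5,22)  cross = 16.5·22 − 4.5·39.5 = 185.2500; (r_i+r_j)·cross = 21·185.2500 = 3890.2500
edge 5: (4.5,22)→(0.5,13)  cross = 4.5·13 − 0.5·22 = 47.5000; (r_i+r_j)·cross = 5·47.5000 = 237.5000
Σcross = 775.2500 → A = |Σcross|/2 = 387.6250 mm²
Σ(r_i+r_j)·cross = 28326.0000 → first moment M = |Σ|/6 = 4721.0000
R_c = M/A = 4721.0000/387.6250 = 12.1793 mm
θ = 184° = 3.211406 rad
V = θ·R_c·A = 3.211406·12.1793·387.6250 = 15161.047 mm³

Volume = 15161.047 mm³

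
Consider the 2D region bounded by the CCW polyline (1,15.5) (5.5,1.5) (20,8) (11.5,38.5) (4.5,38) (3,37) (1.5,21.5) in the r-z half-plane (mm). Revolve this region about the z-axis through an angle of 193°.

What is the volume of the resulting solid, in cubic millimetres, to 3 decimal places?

Profile (r,z), 7 vertices: (1,15.5) (5.5,1.5) (20,8) (11.5,38.5) (4.5,38) (3,37) (1.5,21.5)
edge 0: (1,15.5)→(5.5,1.5)  cross = 1·1.5 − 5.5·15.5 = -83.7500; (r_i+r_j)·cross = 6.5·-83.7500 = -544.3750
edge 1: (5.5,1.5)→(20,8)  cross = 5.5·8 − 20·1.5 = 14.0000; (r_i+r_j)·cross = 25.5·14.0000 = 357.0000
edge 2: (20,8)→(11.5,38.5)  cross = 20·38.5 − 11.5·8 = 678.0000; (r_i+r_j)·cross = 31.5·678.0000 = 21357.0000
edge 3: (11.5,38.5)→(4.5,38)  cross = 11.5·38 − 4.5·38.5 = 263.7500; (r_i+r_j)·cross = 16·263.7500 = 4220.0000
edge 4: (4.5,38)→(3,37)  cross = 4.5·37 − 3·38 = 52.5000; (r_i+r_j)·cross = 7.5·52.5000 = 393.7500
edge 5: (3,37)→(1.5,21.5)  cross = 3·21.5 − 1.5·37 = 9.0000; (r_i+r_j)·cross = 4.5·9.0000 = 40.5000
edge 6: (1.5,21.5)→(1,15.5)  cross = 1.5·15.5 − 1·21.5 = 1.7500; (r_i+r_j)·cross = 2.5·1.7500 = 4.3750
Σcross = 935.2500 → A = |Σcross|/2 = 467.6250 mm²
Σ(r_i+r_j)·cross = 25828.2500 → first moment M = |Σ|/6 = 4304.7083
R_c = M/A = 4304.7083/467.6250 = 9.2055 mm
θ = 193° = 3.368485 rad
V = θ·R_c·A = 3.368485·9.2055·467.6250 = 14500.347 mm³

Volume = 14500.347 mm³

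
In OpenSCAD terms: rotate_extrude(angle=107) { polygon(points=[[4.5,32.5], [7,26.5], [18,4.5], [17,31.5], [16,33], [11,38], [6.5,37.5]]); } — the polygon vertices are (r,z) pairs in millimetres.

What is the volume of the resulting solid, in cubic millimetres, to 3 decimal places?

Profile (r,z), 7 vertices: (4.5,32.5) (7,26.5) (18,4.5) (17,31.5) (16,33) (11,38) (6.5,37.5)
edge 0: (4.5,32.5)→(7,26.5)  cross = 4.5·26.5 − 7·32.5 = -108.2500; (r_i+r_j)·cross = 11.5·-108.2500 = -1244.8750
edge 1: (7,26.5)→(18,4.5)  cross = 7·4.5 − 18·26.5 = -445.5000; (r_i+r_j)·cross = 25·-445.5000 = -11137.5000
edge 2: (18,4.5)→(17,31.5)  cross = 18·31.5 − 17·4.5 = 490.5000; (r_i+r_j)·cross = 35·490.5000 = 17167.5000
edge 3: (17,31.5)→(16,33)  cross = 17·33 − 16·31.5 = 57.0000; (r_i+r_j)·cross = 33·57.0000 = 1881.0000
edge 4: (16,33)→(11,38)  cross = 16·38 − 11·33 = 245.0000; (r_i+r_j)·cross = 27·245.0000 = 6615.0000
edge 5: (11,38)→(6.5,37.5)  cross = 11·37.5 − 6.5·38 = 165.5000; (r_i+r_j)·cross = 17.5·165.5000 = 2896.2500
edge 6: (6.5,37.5)→(4.5,32.5)  cross = 6.5·32.5 − 4.5·37.5 = 42.5000; (r_i+r_j)·cross = 11·42.5000 = 467.5000
Σcross = 446.7500 → A = |Σcross|/2 = 223.3750 mm²
Σ(r_i+r_j)·cross = 16644.8750 → first moment M = |Σ|/6 = 2774.1458
R_c = M/A = 2774.1458/223.3750 = 12.4192 mm
θ = 107° = 1.867502 rad
V = θ·R_c·A = 1.867502·12.4192·223.3750 = 5180.724 mm³

Volume = 5180.724 mm³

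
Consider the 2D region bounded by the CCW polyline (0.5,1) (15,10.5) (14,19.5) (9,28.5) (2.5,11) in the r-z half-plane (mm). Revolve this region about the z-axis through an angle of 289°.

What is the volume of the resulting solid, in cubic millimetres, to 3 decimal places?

Profile (r,z), 5 vertices: (0.5,1) (15,10.5) (14,19.5) (9,28.5) (2.5,11)
edge 0: (0.5,1)→(15,10.5)  cross = 0.5·10.5 − 15·1 = -9.7500; (r_i+r_j)·cross = 15.5·-9.7500 = -151.1250
edge 1: (15,10.5)→(14,19.5)  cross = 15·19.5 − 14·10.5 = 145.5000; (r_i+r_j)·cross = 29·145.5000 = 4219.5000
edge 2: (14,19.5)→(9,28.5)  cross = 14·28.5 − 9·19.5 = 223.5000; (r_i+r_j)·cross = 23·223.5000 = 5140.5000
edge 3: (9,28.5)→(2.5,11)  cross = 9·11 − 2.5·28.5 = 27.7500; (r_i+r_j)·cross = 11.5·27.7500 = 319.1250
edge 4: (2.5,11)→(0.5,1)  cross = 2.5·1 − 0.5·11 = -3.0000; (r_i+r_j)·cross = 3·-3.0000 = -9.0000
Σcross = 384.0000 → A = |Σcross|/2 = 192.0000 mm²
Σ(r_i+r_j)·cross = 9519.0000 → first moment M = |Σ|/6 = 1586.5000
R_c = M/A = 1586.5000/192.0000 = 8.2630 mm
θ = 289° = 5.044002 rad
V = θ·R_c·A = 5.044002·8.2630·192.0000 = 8002.308 mm³

Volume = 8002.308 mm³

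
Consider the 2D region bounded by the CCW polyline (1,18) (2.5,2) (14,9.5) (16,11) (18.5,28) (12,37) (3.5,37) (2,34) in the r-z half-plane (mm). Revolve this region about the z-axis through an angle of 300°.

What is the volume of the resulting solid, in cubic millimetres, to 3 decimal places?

Volume = 20971.985 mm³

Profile (r,z), 8 vertices: (1,18) (2.5,2) (14,9.5) (16,11) (18.5,28) (12,37) (3.5,37) (2,34)
edge 0: (1,18)→(2.5,2)  cross = 1·2 − 2.5·18 = -43.0000; (r_i+r_j)·cross = 3.5·-43.0000 = -150.5000
edge 1: (2.5,2)→(14,9.5)  cross = 2.5·9.5 − 14·2 = -4.2500; (r_i+r_j)·cross = 16.5·-4.2500 = -70.1250
edge 2: (14,9.5)→(16,11)  cross = 14·11 − 16·9.5 = 2.0000; (r_i+r_j)·cross = 30·2.0000 = 60.0000
edge 3: (16,11)→(18.5,28)  cross = 16·28 − 18.5·11 = 244.5000; (r_i+r_j)·cross = 34.5·244.5000 = 8435.2500
edge 4: (18.5,28)→(12,37)  cross = 18.5·37 − 12·28 = 348.5000; (r_i+r_j)·cross = 30.5·348.5000 = 10629.2500
edge 5: (12,37)→(3.5,37)  cross = 12·37 − 3.5·37 = 314.5000; (r_i+r_j)·cross = 15.5·314.5000 = 4874.7500
edge 6: (3.5,37)→(2,34)  cross = 3.5·34 − 2·37 = 45.0000; (r_i+r_j)·cross = 5.5·45.0000 = 247.5000
edge 7: (2,34)→(1,18)  cross = 2·18 − 1·34 = 2.0000; (r_i+r_j)·cross = 3·2.0000 = 6.0000
Σcross = 909.2500 → A = |Σcross|/2 = 454.6250 mm²
Σ(r_i+r_j)·cross = 24032.1250 → first moment M = |Σ|/6 = 4005.3542
R_c = M/A = 4005.3542/454.6250 = 8.8102 mm
θ = 300° = 5.235988 rad
V = θ·R_c·A = 5.235988·8.8102·454.6250 = 20971.985 mm³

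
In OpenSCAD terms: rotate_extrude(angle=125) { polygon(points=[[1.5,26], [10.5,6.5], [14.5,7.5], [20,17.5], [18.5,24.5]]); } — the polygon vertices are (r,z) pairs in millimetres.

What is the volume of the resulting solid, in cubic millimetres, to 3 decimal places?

Volume = 5569.964 mm³

Profile (r,z), 5 vertices: (1.5,26) (10.5,6.5) (14.5,7.5) (20,17.5) (18.5,24.5)
edge 0: (1.5,26)→(10.5,6.5)  cross = 1.5·6.5 − 10.5·26 = -263.2500; (r_i+r_j)·cross = 12·-263.2500 = -3159.0000
edge 1: (10.5,6.5)→(14.5,7.5)  cross = 10.5·7.5 − 14.5·6.5 = -15.5000; (r_i+r_j)·cross = 25·-15.5000 = -387.5000
edge 2: (14.5,7.5)→(20,17.5)  cross = 14.5·17.5 − 20·7.5 = 103.7500; (r_i+r_j)·cross = 34.5·103.7500 = 3579.3750
edge 3: (20,17.5)→(18.5,24.5)  cross = 20·24.5 − 18.5·17.5 = 166.2500; (r_i+r_j)·cross = 38.5·166.2500 = 6400.6250
edge 4: (18.5,24.5)→(1.5,26)  cross = 18.5·26 − 1.5·24.5 = 444.2500; (r_i+r_j)·cross = 20·444.2500 = 8885.0000
Σcross = 435.5000 → A = |Σcross|/2 = 217.7500 mm²
Σ(r_i+r_j)·cross = 15318.5000 → first moment M = |Σ|/6 = 2553.0833
R_c = M/A = 2553.0833/217.7500 = 11.7248 mm
θ = 125° = 2.181662 rad
V = θ·R_c·A = 2.181662·11.7248·217.7500 = 5569.964 mm³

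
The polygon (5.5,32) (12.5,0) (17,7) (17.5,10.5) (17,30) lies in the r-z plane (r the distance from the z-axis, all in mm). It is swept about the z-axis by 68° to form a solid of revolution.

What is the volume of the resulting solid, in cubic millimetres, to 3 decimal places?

Profile (r,z), 5 vertices: (5.5,32) (12.5,0) (17,7) (17.5,10.5) (17,30)
edge 0: (5.5,32)→(12.5,0)  cross = 5.5·0 − 12.5·32 = -400.0000; (r_i+r_j)·cross = 18·-400.0000 = -7200.0000
edge 1: (12.5,0)→(17,7)  cross = 12.5·7 − 17·0 = 87.5000; (r_i+r_j)·cross = 29.5·87.5000 = 2581.2500
edge 2: (17,7)→(17.5,10.5)  cross = 17·10.5 − 17.5·7 = 56.0000; (r_i+r_j)·cross = 34.5·56.0000 = 1932.0000
edge 3: (17.5,10.5)→(17,30)  cross = 17.5·30 − 17·10.5 = 346.5000; (r_i+r_j)·cross = 34.5·346.5000 = 11954.2500
edge 4: (17,30)→(5.5,32)  cross = 17·32 − 5.5·30 = 379.0000; (r_i+r_j)·cross = 22.5·379.0000 = 8527.5000
Σcross = 469.0000 → A = |Σcross|/2 = 234.5000 mm²
Σ(r_i+r_j)·cross = 17795.0000 → first moment M = |Σ|/6 = 2965.8333
R_c = M/A = 2965.8333/234.5000 = 12.6475 mm
θ = 68° = 1.186824 rad
V = θ·R_c·A = 1.186824·12.6475·234.5000 = 3519.922 mm³

Volume = 3519.922 mm³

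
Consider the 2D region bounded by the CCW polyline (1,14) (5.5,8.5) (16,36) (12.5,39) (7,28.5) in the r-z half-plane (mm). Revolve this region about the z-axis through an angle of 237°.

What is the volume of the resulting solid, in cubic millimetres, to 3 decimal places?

Profile (r,z), 5 vertices: (1,14) (5.5,8.5) (16,36) (12.5,39) (7,28.5)
edge 0: (1,14)→(5.5,8.5)  cross = 1·8.5 − 5.5·14 = -68.5000; (r_i+r_j)·cross = 6.5·-68.5000 = -445.2500
edge 1: (5.5,8.5)→(16,36)  cross = 5.5·36 − 16·8.5 = 62.0000; (r_i+r_j)·cross = 21.5·62.0000 = 1333.0000
edge 2: (16,36)→(12.5,39)  cross = 16·39 − 12.5·36 = 174.0000; (r_i+r_j)·cross = 28.5·174.0000 = 4959.0000
edge 3: (12.5,39)→(7,28.5)  cross = 12.5·28.5 − 7·39 = 83.2500; (r_i+r_j)·cross = 19.5·83.2500 = 1623.3750
edge 4: (7,28.5)→(1,14)  cross = 7·14 − 1·28.5 = 69.5000; (r_i+r_j)·cross = 8·69.5000 = 556.0000
Σcross = 320.2500 → A = |Σcross|/2 = 160.1250 mm²
Σ(r_i+r_j)·cross = 8026.1250 → first moment M = |Σ|/6 = 1337.6875
R_c = M/A = 1337.6875/160.1250 = 8.3540 mm
θ = 237° = 4.136430 rad
V = θ·R_c·A = 4.136430·8.3540·160.1250 = 5533.251 mm³

Volume = 5533.251 mm³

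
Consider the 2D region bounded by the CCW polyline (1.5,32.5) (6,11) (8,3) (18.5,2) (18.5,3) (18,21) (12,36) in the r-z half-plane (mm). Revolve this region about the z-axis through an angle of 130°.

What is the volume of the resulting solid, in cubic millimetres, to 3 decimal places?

Volume = 9810.939 mm³

Profile (r,z), 7 vertices: (1.5,32.5) (6,11) (8,3) (18.5,2) (18.5,3) (18,21) (12,36)
edge 0: (1.5,32.5)→(6,11)  cross = 1.5·11 − 6·32.5 = -178.5000; (r_i+r_j)·cross = 7.5·-178.5000 = -1338.7500
edge 1: (6,11)→(8,3)  cross = 6·3 − 8·11 = -70.0000; (r_i+r_j)·cross = 14·-70.0000 = -980.0000
edge 2: (8,3)→(18.5,2)  cross = 8·2 − 18.5·3 = -39.5000; (r_i+r_j)·cross = 26.5·-39.5000 = -1046.7500
edge 3: (18.5,2)→(18.5,3)  cross = 18.5·3 − 18.5·2 = 18.5000; (r_i+r_j)·cross = 37·18.5000 = 684.5000
edge 4: (18.5,3)→(18,21)  cross = 18.5·21 − 18·3 = 334.5000; (r_i+r_j)·cross = 36.5·334.5000 = 12209.2500
edge 5: (18,21)→(12,36)  cross = 18·36 − 12·21 = 396.0000; (r_i+r_j)·cross = 30·396.0000 = 11880.0000
edge 6: (12,36)→(1.5,32.5)  cross = 12·32.5 − 1.5·36 = 336.0000; (r_i+r_j)·cross = 13.5·336.0000 = 4536.0000
Σcross = 797.0000 → A = |Σcross|/2 = 398.5000 mm²
Σ(r_i+r_j)·cross = 25944.2500 → first moment M = |Σ|/6 = 4324.0417
R_c = M/A = 4324.0417/398.5000 = 10.8508 mm
θ = 130° = 2.268928 rad
V = θ·R_c·A = 2.268928·10.8508·398.5000 = 9810.939 mm³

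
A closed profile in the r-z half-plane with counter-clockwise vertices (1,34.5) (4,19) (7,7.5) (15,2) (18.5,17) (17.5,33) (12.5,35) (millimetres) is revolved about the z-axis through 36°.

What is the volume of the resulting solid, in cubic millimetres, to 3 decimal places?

Volume = 2725.371 mm³

Profile (r,z), 7 vertices: (1,34.5) (4,19) (7,7.5) (15,2) (18.5,17) (17.5,33) (12.5,35)
edge 0: (1,34.5)→(4,19)  cross = 1·19 − 4·34.5 = -119.0000; (r_i+r_j)·cross = 5·-119.0000 = -595.0000
edge 1: (4,19)→(7,7.5)  cross = 4·7.5 − 7·19 = -103.0000; (r_i+r_j)·cross = 11·-103.0000 = -1133.0000
edge 2: (7,7.5)→(15,2)  cross = 7·2 − 15·7.5 = -98.5000; (r_i+r_j)·cross = 22·-98.5000 = -2167.0000
edge 3: (15,2)→(18.5,17)  cross = 15·17 − 18.5·2 = 218.0000; (r_i+r_j)·cross = 33.5·218.0000 = 7303.0000
edge 4: (18.5,17)→(17.5,33)  cross = 18.5·33 − 17.5·17 = 313.0000; (r_i+r_j)·cross = 36·313.0000 = 11268.0000
edge 5: (17.5,33)→(12.5,35)  cross = 17.5·35 − 12.5·33 = 200.0000; (r_i+r_j)·cross = 30·200.0000 = 6000.0000
edge 6: (12.5,35)→(1,34.5)  cross = 12.5·34.5 − 1·35 = 396.2500; (r_i+r_j)·cross = 13.5·396.2500 = 5349.3750
Σcross = 806.7500 → A = |Σcross|/2 = 403.3750 mm²
Σ(r_i+r_j)·cross = 26025.3750 → first moment M = |Σ|/6 = 4337.5625
R_c = M/A = 4337.5625/403.3750 = 10.7532 mm
θ = 36° = 0.628319 rad
V = θ·R_c·A = 0.628319·10.7532·403.3750 = 2725.371 mm³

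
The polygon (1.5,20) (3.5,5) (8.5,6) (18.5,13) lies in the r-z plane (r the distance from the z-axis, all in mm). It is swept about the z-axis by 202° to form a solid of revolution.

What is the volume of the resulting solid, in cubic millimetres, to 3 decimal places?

Profile (r,z), 4 vertices: (1.5,20) (3.5,5) (8.5,6) (18.5,13)
edge 0: (1.5,20)→(3.5,5)  cross = 1.5·5 − 3.5·20 = -62.5000; (r_i+r_j)·cross = 5·-62.5000 = -312.5000
edge 1: (3.5,5)→(8.5,6)  cross = 3.5·6 − 8.5·5 = -21.5000; (r_i+r_j)·cross = 12·-21.5000 = -258.0000
edge 2: (8.5,6)→(18.5,13)  cross = 8.5·13 − 18.5·6 = -0.5000; (r_i+r_j)·cross = 27·-0.5000 = -13.5000
edge 3: (18.5,13)→(1.5,20)  cross = 18.5·20 − 1.5·13 = 350.5000; (r_i+r_j)·cross = 20·350.5000 = 7010.0000
Σcross = 266.0000 → A = |Σcross|/2 = 133.0000 mm²
Σ(r_i+r_j)·cross = 6426.0000 → first moment M = |Σ|/6 = 1071.0000
R_c = M/A = 1071.0000/133.0000 = 8.0526 mm
θ = 202° = 3.525565 rad
V = θ·R_c·A = 3.525565·8.0526·133.0000 = 3775.880 mm³

Volume = 3775.880 mm³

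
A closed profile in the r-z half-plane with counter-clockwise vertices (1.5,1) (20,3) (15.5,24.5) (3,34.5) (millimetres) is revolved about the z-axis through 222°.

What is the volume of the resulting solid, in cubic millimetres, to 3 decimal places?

Profile (r,z), 4 vertices: (1.5,1) (20,3) (15.5,24.5) (3,34.5)
edge 0: (1.5,1)→(20,3)  cross = 1.5·3 − 20·1 = -15.5000; (r_i+r_j)·cross = 21.5·-15.5000 = -333.2500
edge 1: (20,3)→(15.5,24.5)  cross = 20·24.5 − 15.5·3 = 443.5000; (r_i+r_j)·cross = 35.5·443.5000 = 15744.2500
edge 2: (15.5,24.5)→(3,34.5)  cross = 15.5·34.5 − 3·24.5 = 461.2500; (r_i+r_j)·cross = 18.5·461.2500 = 8533.1250
edge 3: (3,34.5)→(1.5,1)  cross = 3·1 − 1.5·34.5 = -48.7500; (r_i+r_j)·cross = 4.5·-48.7500 = -219.3750
Σcross = 840.5000 → A = |Σcross|/2 = 420.2500 mm²
Σ(r_i+r_j)·cross = 23724.7500 → first moment M = |Σ|/6 = 3954.1250
R_c = M/A = 3954.1250/420.2500 = 9.4090 mm
θ = 222° = 3.874631 rad
V = θ·R_c·A = 3.874631·9.4090·420.2500 = 15320.775 mm³

Volume = 15320.775 mm³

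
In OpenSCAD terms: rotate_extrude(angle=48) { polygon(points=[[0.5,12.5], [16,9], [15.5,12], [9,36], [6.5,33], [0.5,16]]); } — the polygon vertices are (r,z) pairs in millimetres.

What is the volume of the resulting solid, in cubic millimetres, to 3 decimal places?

Profile (r,z), 6 vertices: (0.5,12.5) (16,9) (15.5,12) (9,36) (6.5,33) (0.5,16)
edge 0: (0.5,12.5)→(16,9)  cross = 0.5·9 − 16·12.5 = -195.5000; (r_i+r_j)·cross = 16.5·-195.5000 = -3225.7500
edge 1: (16,9)→(15.5,12)  cross = 16·12 − 15.5·9 = 52.5000; (r_i+r_j)·cross = 31.5·52.5000 = 1653.7500
edge 2: (15.5,12)→(9,36)  cross = 15.5·36 − 9·12 = 450.0000; (r_i+r_j)·cross = 24.5·450.0000 = 11025.0000
edge 3: (9,36)→(6.5,33)  cross = 9·33 − 6.5·36 = 63.0000; (r_i+r_j)·cross = 15.5·63.0000 = 976.5000
edge 4: (6.5,33)→(0.5,16)  cross = 6.5·16 − 0.5·33 = 87.5000; (r_i+r_j)·cross = 7·87.5000 = 612.5000
edge 5: (0.5,16)→(0.5,12.5)  cross = 0.5·12.5 − 0.5·16 = -1.7500; (r_i+r_j)·cross = 1·-1.7500 = -1.7500
Σcross = 455.7500 → A = |Σcross|/2 = 227.8750 mm²
Σ(r_i+r_j)·cross = 11040.2500 → first moment M = |Σ|/6 = 1840.0417
R_c = M/A = 1840.0417/227.8750 = 8.0748 mm
θ = 48° = 0.837758 rad
V = θ·R_c·A = 0.837758·8.0748·227.8750 = 1541.510 mm³

Volume = 1541.510 mm³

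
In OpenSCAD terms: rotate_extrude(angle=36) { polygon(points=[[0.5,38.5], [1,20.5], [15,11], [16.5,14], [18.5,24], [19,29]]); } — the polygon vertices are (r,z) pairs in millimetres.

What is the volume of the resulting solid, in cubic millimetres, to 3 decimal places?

Volume = 1875.177 mm³

Profile (r,z), 6 vertices: (0.5,38.5) (1,20.5) (15,11) (16.5,14) (18.5,24) (19,29)
edge 0: (0.5,38.5)→(1,20.5)  cross = 0.5·20.5 − 1·38.5 = -28.2500; (r_i+r_j)·cross = 1.5·-28.2500 = -42.3750
edge 1: (1,20.5)→(15,11)  cross = 1·11 − 15·20.5 = -296.5000; (r_i+r_j)·cross = 16·-296.5000 = -4744.0000
edge 2: (15,11)→(16.5,14)  cross = 15·14 − 16.5·11 = 28.5000; (r_i+r_j)·cross = 31.5·28.5000 = 897.7500
edge 3: (16.5,14)→(18.5,24)  cross = 16.5·24 − 18.5·14 = 137.0000; (r_i+r_j)·cross = 35·137.0000 = 4795.0000
edge 4: (18.5,24)→(19,29)  cross = 18.5·29 − 19·24 = 80.5000; (r_i+r_j)·cross = 37.5·80.5000 = 3018.7500
edge 5: (19,29)→(0.5,38.5)  cross = 19·38.5 − 0.5·29 = 717.0000; (r_i+r_j)·cross = 19.5·717.0000 = 13981.5000
Σcross = 638.2500 → A = |Σcross|/2 = 319.1250 mm²
Σ(r_i+r_j)·cross = 17906.6250 → first moment M = |Σ|/6 = 2984.4375
R_c = M/A = 2984.4375/319.1250 = 9.3519 mm
θ = 36° = 0.628319 rad
V = θ·R_c·A = 0.628319·9.3519·319.1250 = 1875.177 mm³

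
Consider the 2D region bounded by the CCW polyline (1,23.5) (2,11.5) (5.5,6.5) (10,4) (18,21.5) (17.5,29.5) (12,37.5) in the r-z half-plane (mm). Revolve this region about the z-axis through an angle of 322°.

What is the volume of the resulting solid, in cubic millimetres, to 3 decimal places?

Volume = 19147.790 mm³

Profile (r,z), 7 vertices: (1,23.5) (2,11.5) (5.5,6.5) (10,4) (18,21.5) (17.5,29.5) (12,37.5)
edge 0: (1,23.5)→(2,11.5)  cross = 1·11.5 − 2·23.5 = -35.5000; (r_i+r_j)·cross = 3·-35.5000 = -106.5000
edge 1: (2,11.5)→(5.5,6.5)  cross = 2·6.5 − 5.5·11.5 = -50.2500; (r_i+r_j)·cross = 7.5·-50.2500 = -376.8750
edge 2: (5.5,6.5)→(10,4)  cross = 5.5·4 − 10·6.5 = -43.0000; (r_i+r_j)·cross = 15.5·-43.0000 = -666.5000
edge 3: (10,4)→(18,21.5)  cross = 10·21.5 − 18·4 = 143.0000; (r_i+r_j)·cross = 28·143.0000 = 4004.0000
edge 4: (18,21.5)→(17.5,29.5)  cross = 18·29.5 − 17.5·21.5 = 154.7500; (r_i+r_j)·cross = 35.5·154.7500 = 5493.6250
edge 5: (17.5,29.5)→(12,37.5)  cross = 17.5·37.5 − 12·29.5 = 302.2500; (r_i+r_j)·cross = 29.5·302.2500 = 8916.3750
edge 6: (12,37.5)→(1,23.5)  cross = 12·23.5 − 1·37.5 = 244.5000; (r_i+r_j)·cross = 13·244.5000 = 3178.5000
Σcross = 715.7500 → A = |Σcross|/2 = 357.8750 mm²
Σ(r_i+r_j)·cross = 20442.6250 → first moment M = |Σ|/6 = 3407.1042
R_c = M/A = 3407.1042/357.8750 = 9.5204 mm
θ = 322° = 5.619960 rad
V = θ·R_c·A = 5.619960·9.5204·357.8750 = 19147.790 mm³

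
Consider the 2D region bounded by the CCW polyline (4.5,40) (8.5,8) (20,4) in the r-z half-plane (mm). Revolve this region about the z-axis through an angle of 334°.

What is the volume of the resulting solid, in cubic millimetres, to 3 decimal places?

Volume = 11285.718 mm³

Profile (r,z), 3 vertices: (4.5,40) (8.5,8) (20,4)
edge 0: (4.5,40)→(8.5,8)  cross = 4.5·8 − 8.5·40 = -304.0000; (r_i+r_j)·cross = 13·-304.0000 = -3952.0000
edge 1: (8.5,8)→(20,4)  cross = 8.5·4 − 20·8 = -126.0000; (r_i+r_j)·cross = 28.5·-126.0000 = -3591.0000
edge 2: (20,4)→(4.5,40)  cross = 20·40 − 4.5·4 = 782.0000; (r_i+r_j)·cross = 24.5·782.0000 = 19159.0000
Σcross = 352.0000 → A = |Σcross|/2 = 176.0000 mm²
Σ(r_i+r_j)·cross = 11616.0000 → first moment M = |Σ|/6 = 1936.0000
R_c = M/A = 1936.0000/176.0000 = 11.0000 mm
θ = 334° = 5.829400 rad
V = θ·R_c·A = 5.829400·11.0000·176.0000 = 11285.718 mm³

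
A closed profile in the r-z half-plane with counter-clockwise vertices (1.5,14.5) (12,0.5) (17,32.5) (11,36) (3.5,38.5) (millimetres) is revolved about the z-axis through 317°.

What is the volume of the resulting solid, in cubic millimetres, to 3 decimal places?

Volume = 18561.611 mm³

Profile (r,z), 5 vertices: (1.5,14.5) (12,0.5) (17,32.5) (11,36) (3.5,38.5)
edge 0: (1.5,14.5)→(12,0.5)  cross = 1.5·0.5 − 12·14.5 = -173.2500; (r_i+r_j)·cross = 13.5·-173.2500 = -2338.8750
edge 1: (12,0.5)→(17,32.5)  cross = 12·32.5 − 17·0.5 = 381.5000; (r_i+r_j)·cross = 29·381.5000 = 11063.5000
edge 2: (17,32.5)→(11,36)  cross = 17·36 − 11·32.5 = 254.5000; (r_i+r_j)·cross = 28·254.5000 = 7126.0000
edge 3: (11,36)→(3.5,38.5)  cross = 11·38.5 − 3.5·36 = 297.5000; (r_i+r_j)·cross = 14.5·297.5000 = 4313.7500
edge 4: (3.5,38.5)→(1.5,14.5)  cross = 3.5·14.5 − 1.5·38.5 = -7.0000; (r_i+r_j)·cross = 5·-7.0000 = -35.0000
Σcross = 753.2500 → A = |Σcross|/2 = 376.6250 mm²
Σ(r_i+r_j)·cross = 20129.3750 → first moment M = |Σ|/6 = 3354.8958
R_c = M/A = 3354.8958/376.6250 = 8.9078 mm
θ = 317° = 5.532694 rad
V = θ·R_c·A = 5.532694·8.9078·376.6250 = 18561.611 mm³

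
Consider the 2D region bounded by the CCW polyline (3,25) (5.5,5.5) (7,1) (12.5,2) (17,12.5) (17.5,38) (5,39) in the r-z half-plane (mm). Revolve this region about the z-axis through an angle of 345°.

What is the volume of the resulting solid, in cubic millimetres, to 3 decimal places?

Profile (r,z), 7 vertices: (3,25) (5.5,5.5) (7,1) (12.5,2) (17,12.5) (17.5,38) (5,39)
edge 0: (3,25)→(5.5,5.5)  cross = 3·5.5 − 5.5·25 = -121.0000; (r_i+r_j)·cross = 8.5·-121.0000 = -1028.5000
edge 1: (5.5,5.5)→(7,1)  cross = 5.5·1 − 7·5.5 = -33.0000; (r_i+r_j)·cross = 12.5·-33.0000 = -412.5000
edge 2: (7,1)→(12.5,2)  cross = 7·2 − 12.5·1 = 1.5000; (r_i+r_j)·cross = 19.5·1.5000 = 29.2500
edge 3: (12.5,2)→(17,12.5)  cross = 12.5·12.5 − 17·2 = 122.2500; (r_i+r_j)·cross = 29.5·122.2500 = 3606.3750
edge 4: (17,12.5)→(17.5,38)  cross = 17·38 − 17.5·12.5 = 427.2500; (r_i+r_j)·cross = 34.5·427.2500 = 14740.1250
edge 5: (17.5,38)→(5,39)  cross = 17.5·39 − 5·38 = 492.5000; (r_i+r_j)·cross = 22.5·492.5000 = 11081.2500
edge 6: (5,39)→(3,25)  cross = 5·25 − 3·39 = 8.0000; (r_i+r_j)·cross = 8·8.0000 = 64.0000
Σcross = 897.5000 → A = |Σcross|/2 = 448.7500 mm²
Σ(r_i+r_j)·cross = 28080.0000 → first moment M = |Σ|/6 = 4680.0000
R_c = M/A = 4680.0000/448.7500 = 10.4290 mm
θ = 345° = 6.021386 rad
V = θ·R_c·A = 6.021386·10.4290·448.7500 = 28180.086 mm³

Volume = 28180.086 mm³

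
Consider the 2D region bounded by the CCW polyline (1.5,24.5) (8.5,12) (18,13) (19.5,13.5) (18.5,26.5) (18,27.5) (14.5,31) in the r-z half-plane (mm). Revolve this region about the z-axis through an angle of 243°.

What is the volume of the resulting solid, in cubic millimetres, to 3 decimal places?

Volume = 11541.937 mm³

Profile (r,z), 7 vertices: (1.5,24.5) (8.5,12) (18,13) (19.5,13.5) (18.5,26.5) (18,27.5) (14.5,31)
edge 0: (1.5,24.5)→(8.5,12)  cross = 1.5·12 − 8.5·24.5 = -190.2500; (r_i+r_j)·cross = 10·-190.2500 = -1902.5000
edge 1: (8.5,12)→(18,13)  cross = 8.5·13 − 18·12 = -105.5000; (r_i+r_j)·cross = 26.5·-105.5000 = -2795.7500
edge 2: (18,13)→(19.5,13.5)  cross = 18·13.5 − 19.5·13 = -10.5000; (r_i+r_j)·cross = 37.5·-10.5000 = -393.7500
edge 3: (19.5,13.5)→(18.5,26.5)  cross = 19.5·26.5 − 18.5·13.5 = 267.0000; (r_i+r_j)·cross = 38·267.0000 = 10146.0000
edge 4: (18.5,26.5)→(18,27.5)  cross = 18.5·27.5 − 18·26.5 = 31.7500; (r_i+r_j)·cross = 36.5·31.7500 = 1158.8750
edge 5: (18,27.5)→(14.5,31)  cross = 18·31 − 14.5·27.5 = 159.2500; (r_i+r_j)·cross = 32.5·159.2500 = 5175.6250
edge 6: (14.5,31)→(1.5,24.5)  cross = 14.5·24.5 − 1.5·31 = 308.7500; (r_i+r_j)·cross = 16·308.7500 = 4940.0000
Σcross = 460.5000 → A = |Σcross|/2 = 230.2500 mm²
Σ(r_i+r_j)·cross = 16328.5000 → first moment M = |Σ|/6 = 2721.4167
R_c = M/A = 2721.4167/230.2500 = 11.8194 mm
θ = 243° = 4.241150 rad
V = θ·R_c·A = 4.241150·11.8194·230.2500 = 11541.937 mm³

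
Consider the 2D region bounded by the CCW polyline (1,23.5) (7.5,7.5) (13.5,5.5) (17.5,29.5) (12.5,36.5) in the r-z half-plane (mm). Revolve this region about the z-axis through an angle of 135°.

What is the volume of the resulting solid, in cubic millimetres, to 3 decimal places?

Volume = 7163.028 mm³

Profile (r,z), 5 vertices: (1,23.5) (7.5,7.5) (13.5,5.5) (17.5,29.5) (12.5,36.5)
edge 0: (1,23.5)→(7.5,7.5)  cross = 1·7.5 − 7.5·23.5 = -168.7500; (r_i+r_j)·cross = 8.5·-168.7500 = -1434.3750
edge 1: (7.5,7.5)→(13.5,5.5)  cross = 7.5·5.5 − 13.5·7.5 = -60.0000; (r_i+r_j)·cross = 21·-60.0000 = -1260.0000
edge 2: (13.5,5.5)→(17.5,29.5)  cross = 13.5·29.5 − 17.5·5.5 = 302.0000; (r_i+r_j)·cross = 31·302.0000 = 9362.0000
edge 3: (17.5,29.5)→(12.5,36.5)  cross = 17.5·36.5 − 12.5·29.5 = 270.0000; (r_i+r_j)·cross = 30·270.0000 = 8100.0000
edge 4: (12.5,36.5)→(1,23.5)  cross = 12.5·23.5 − 1·36.5 = 257.2500; (r_i+r_j)·cross = 13.5·257.2500 = 3472.8750
Σcross = 600.5000 → A = |Σcross|/2 = 300.2500 mm²
Σ(r_i+r_j)·cross = 18240.5000 → first moment M = |Σ|/6 = 3040.0833
R_c = M/A = 3040.0833/300.2500 = 10.1252 mm
θ = 135° = 2.356194 rad
V = θ·R_c·A = 2.356194·10.1252·300.2500 = 7163.028 mm³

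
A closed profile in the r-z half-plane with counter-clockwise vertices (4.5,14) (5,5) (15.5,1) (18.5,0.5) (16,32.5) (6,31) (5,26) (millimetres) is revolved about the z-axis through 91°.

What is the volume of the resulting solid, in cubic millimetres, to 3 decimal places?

Profile (r,z), 7 vertices: (4.5,14) (5,5) (15.5,1) (18.5,0.5) (16,32.5) (6,31) (5,26)
edge 0: (4.5,14)→(5,5)  cross = 4.5·5 − 5·14 = -47.5000; (r_i+r_j)·cross = 9.5·-47.5000 = -451.2500
edge 1: (5,5)→(15.5,1)  cross = 5·1 − 15.5·5 = -72.5000; (r_i+r_j)·cross = 20.5·-72.5000 = -1486.2500
edge 2: (15.5,1)→(18.5,0.5)  cross = 15.5·0.5 − 18.5·1 = -10.7500; (r_i+r_j)·cross = 34·-10.7500 = -365.5000
edge 3: (18.5,0.5)→(16,32.5)  cross = 18.5·32.5 − 16·0.5 = 593.2500; (r_i+r_j)·cross = 34.5·593.2500 = 20467.1250
edge 4: (16,32.5)→(6,31)  cross = 16·31 − 6·32.5 = 301.0000; (r_i+r_j)·cross = 22·301.0000 = 6622.0000
edge 5: (6,31)→(5,26)  cross = 6·26 − 5·31 = 1.0000; (r_i+r_j)·cross = 11·1.0000 = 11.0000
edge 6: (5,26)→(4.5,14)  cross = 5·14 − 4.5·26 = -47.0000; (r_i+r_j)·cross = 9.5·-47.0000 = -446.5000
Σcross = 717.5000 → A = |Σcross|/2 = 358.7500 mm²
Σ(r_i+r_j)·cross = 24350.6250 → first moment M = |Σ|/6 = 4058.4375
R_c = M/A = 4058.4375/358.7500 = 11.3127 mm
θ = 91° = 1.588250 rad
V = θ·R_c·A = 1.588250·11.3127·358.7500 = 6445.812 mm³

Volume = 6445.812 mm³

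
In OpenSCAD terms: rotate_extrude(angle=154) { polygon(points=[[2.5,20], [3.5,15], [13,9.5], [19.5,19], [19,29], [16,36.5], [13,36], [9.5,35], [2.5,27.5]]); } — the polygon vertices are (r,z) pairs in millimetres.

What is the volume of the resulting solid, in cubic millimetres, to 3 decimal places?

Profile (r,z), 9 vertices: (2.5,20) (3.5,15) (13,9.5) (19.5,19) (19,29) (16,36.5) (13,36) (9.5,35) (2.5,27.5)
edge 0: (2.5,20)→(3.5,15)  cross = 2.5·15 − 3.5·20 = -32.5000; (r_i+r_j)·cross = 6·-32.5000 = -195.0000
edge 1: (3.5,15)→(13,9.5)  cross = 3.5·9.5 − 13·15 = -161.7500; (r_i+r_j)·cross = 16.5·-161.7500 = -2668.8750
edge 2: (13,9.5)→(19.5,19)  cross = 13·19 − 19.5·9.5 = 61.7500; (r_i+r_j)·cross = 32.5·61.7500 = 2006.8750
edge 3: (19.5,19)→(19,29)  cross = 19.5·29 − 19·19 = 204.5000; (r_i+r_j)·cross = 38.5·204.5000 = 7873.2500
edge 4: (19,29)→(16,36.5)  cross = 19·36.5 − 16·29 = 229.5000; (r_i+r_j)·cross = 35·229.5000 = 8032.5000
edge 5: (16,36.5)→(13,36)  cross = 16·36 − 13·36.5 = 101.5000; (r_i+r_j)·cross = 29·101.5000 = 2943.5000
edge 6: (13,36)→(9.5,35)  cross = 13·35 − 9.5·36 = 113.0000; (r_i+r_j)·cross = 22.5·113.0000 = 2542.5000
edge 7: (9.5,35)→(2.5,27.5)  cross = 9.5·27.5 − 2.5·35 = 173.7500; (r_i+r_j)·cross = 12·173.7500 = 2085.0000
edge 8: (2.5,27.5)→(2.5,20)  cross = 2.5·20 − 2.5·27.5 = -18.7500; (r_i+r_j)·cross = 5·-18.7500 = -93.7500
Σcross = 671.0000 → A = |Σcross|/2 = 335.5000 mm²
Σ(r_i+r_j)·cross = 22526.0000 → first moment M = |Σ|/6 = 3754.3333
R_c = M/A = 3754.3333/335.5000 = 11.1903 mm
θ = 154° = 2.687807 rad
V = θ·R_c·A = 2.687807·11.1903·335.5000 = 10090.924 mm³

Volume = 10090.924 mm³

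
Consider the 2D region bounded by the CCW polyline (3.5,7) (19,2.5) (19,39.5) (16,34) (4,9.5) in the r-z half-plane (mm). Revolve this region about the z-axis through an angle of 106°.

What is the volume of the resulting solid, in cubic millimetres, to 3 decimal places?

Profile (r,z), 5 vertices: (3.5,7) (19,2.5) (19,39.5) (16,34) (4,9.5)
edge 0: (3.5,7)→(19,2.5)  cross = 3.5·2.5 − 19·7 = -124.2500; (r_i+r_j)·cross = 22.5·-124.2500 = -2795.6250
edge 1: (19,2.5)→(19,39.5)  cross = 19·39.5 − 19·2.5 = 703.0000; (r_i+r_j)·cross = 38·703.0000 = 26714.0000
edge 2: (19,39.5)→(16,34)  cross = 19·34 − 16·39.5 = 14.0000; (r_i+r_j)·cross = 35·14.0000 = 490.0000
edge 3: (16,34)→(4,9.5)  cross = 16·9.5 − 4·34 = 16.0000; (r_i+r_j)·cross = 20·16.0000 = 320.0000
edge 4: (4,9.5)→(3.5,7)  cross = 4·7 − 3.5·9.5 = -5.2500; (r_i+r_j)·cross = 7.5·-5.2500 = -39.3750
Σcross = 603.5000 → A = |Σcross|/2 = 301.7500 mm²
Σ(r_i+r_j)·cross = 24689.0000 → first moment M = |Σ|/6 = 4114.8333
R_c = M/A = 4114.8333/301.7500 = 13.6366 mm
θ = 106° = 1.850049 rad
V = θ·R_c·A = 1.850049·13.6366·301.7500 = 7612.643 mm³

Volume = 7612.643 mm³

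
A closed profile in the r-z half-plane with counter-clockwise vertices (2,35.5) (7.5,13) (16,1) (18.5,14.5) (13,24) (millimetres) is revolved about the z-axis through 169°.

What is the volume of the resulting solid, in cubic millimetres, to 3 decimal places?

Profile (r,z), 5 vertices: (2,35.5) (7.5,13) (16,1) (18.5,14.5) (13,24)
edge 0: (2,35.5)→(7.5,13)  cross = 2·13 − 7.5·35.5 = -240.2500; (r_i+r_j)·cross = 9.5·-240.2500 = -2282.3750
edge 1: (7.5,13)→(16,1)  cross = 7.5·1 − 16·13 = -200.5000; (r_i+r_j)·cross = 23.5·-200.5000 = -4711.7500
edge 2: (16,1)→(18.5,14.5)  cross = 16·14.5 − 18.5·1 = 213.5000; (r_i+r_j)·cross = 34.5·213.5000 = 7365.7500
edge 3: (18.5,14.5)→(13,24)  cross = 18.5·24 − 13·14.5 = 255.5000; (r_i+r_j)·cross = 31.5·255.5000 = 8048.2500
edge 4: (13,24)→(2,35.5)  cross = 13·35.5 − 2·24 = 413.5000; (r_i+r_j)·cross = 15·413.5000 = 6202.5000
Σcross = 441.7500 → A = |Σcross|/2 = 220.8750 mm²
Σ(r_i+r_j)·cross = 14622.3750 → first moment M = |Σ|/6 = 2437.0625
R_c = M/A = 2437.0625/220.8750 = 11.0337 mm
θ = 169° = 2.949606 rad
V = θ·R_c·A = 2.949606·11.0337·220.8750 = 7188.375 mm³

Volume = 7188.375 mm³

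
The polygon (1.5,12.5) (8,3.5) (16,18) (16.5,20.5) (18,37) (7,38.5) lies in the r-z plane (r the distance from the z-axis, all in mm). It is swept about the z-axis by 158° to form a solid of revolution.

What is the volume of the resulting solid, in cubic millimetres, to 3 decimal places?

Volume = 9952.251 mm³

Profile (r,z), 6 vertices: (1.5,12.5) (8,3.5) (16,18) (16.5,20.5) (18,37) (7,38.5)
edge 0: (1.5,12.5)→(8,3.5)  cross = 1.5·3.5 − 8·12.5 = -94.7500; (r_i+r_j)·cross = 9.5·-94.7500 = -900.1250
edge 1: (8,3.5)→(16,18)  cross = 8·18 − 16·3.5 = 88.0000; (r_i+r_j)·cross = 24·88.0000 = 2112.0000
edge 2: (16,18)→(16.5,20.5)  cross = 16·20.5 − 16.5·18 = 31.0000; (r_i+r_j)·cross = 32.5·31.0000 = 1007.5000
edge 3: (16.5,20.5)→(18,37)  cross = 16.5·37 − 18·20.5 = 241.5000; (r_i+r_j)·cross = 34.5·241.5000 = 8331.7500
edge 4: (18,37)→(7,38.5)  cross = 18·38.5 − 7·37 = 434.0000; (r_i+r_j)·cross = 25·434.0000 = 10850.0000
edge 5: (7,38.5)→(1.5,12.5)  cross = 7·12.5 − 1.5·38.5 = 29.7500; (r_i+r_j)·cross = 8.5·29.7500 = 252.8750
Σcross = 729.5000 → A = |Σcross|/2 = 364.7500 mm²
Σ(r_i+r_j)·cross = 21654.0000 → first moment M = |Σ|/6 = 3609.0000
R_c = M/A = 3609.0000/364.7500 = 9.8944 mm
θ = 158° = 2.757620 rad
V = θ·R_c·A = 2.757620·9.8944·364.7500 = 9952.251 mm³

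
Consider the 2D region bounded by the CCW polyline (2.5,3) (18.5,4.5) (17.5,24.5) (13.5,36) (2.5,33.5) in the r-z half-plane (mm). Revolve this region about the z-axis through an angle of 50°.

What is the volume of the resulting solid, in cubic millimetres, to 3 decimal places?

Volume = 3962.516 mm³

Profile (r,z), 5 vertices: (2.5,3) (18.5,4.5) (17.5,24.5) (13.5,36) (2.5,33.5)
edge 0: (2.5,3)→(18.5,4.5)  cross = 2.5·4.5 − 18.5·3 = -44.2500; (r_i+r_j)·cross = 21·-44.2500 = -929.2500
edge 1: (18.5,4.5)→(17.5,24.5)  cross = 18.5·24.5 − 17.5·4.5 = 374.5000; (r_i+r_j)·cross = 36·374.5000 = 13482.0000
edge 2: (17.5,24.5)→(13.5,36)  cross = 17.5·36 − 13.5·24.5 = 299.2500; (r_i+r_j)·cross = 31·299.2500 = 9276.7500
edge 3: (13.5,36)→(2.5,33.5)  cross = 13.5·33.5 − 2.5·36 = 362.2500; (r_i+r_j)·cross = 16·362.2500 = 5796.0000
edge 4: (2.5,33.5)→(2.5,3)  cross = 2.5·3 − 2.5·33.5 = -76.2500; (r_i+r_j)·cross = 5·-76.2500 = -381.2500
Σcross = 915.5000 → A = |Σcross|/2 = 457.7500 mm²
Σ(r_i+r_j)·cross = 27244.2500 → first moment M = |Σ|/6 = 4540.7083
R_c = M/A = 4540.7083/457.7500 = 9.9196 mm
θ = 50° = 0.872665 rad
V = θ·R_c·A = 0.872665·9.9196·457.7500 = 3962.516 mm³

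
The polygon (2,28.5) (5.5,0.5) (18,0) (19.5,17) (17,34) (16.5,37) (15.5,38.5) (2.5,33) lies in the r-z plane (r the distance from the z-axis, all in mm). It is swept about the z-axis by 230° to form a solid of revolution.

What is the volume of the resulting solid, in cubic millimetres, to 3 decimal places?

Volume = 23750.019 mm³

Profile (r,z), 8 vertices: (2,28.5) (5.5,0.5) (18,0) (19.5,17) (17,34) (16.5,37) (15.5,38.5) (2.5,33)
edge 0: (2,28.5)→(5.5,0.5)  cross = 2·0.5 − 5.5·28.5 = -155.7500; (r_i+r_j)·cross = 7.5·-155.7500 = -1168.1250
edge 1: (5.5,0.5)→(18,0)  cross = 5.5·0 − 18·0.5 = -9.0000; (r_i+r_j)·cross = 23.5·-9.0000 = -211.5000
edge 2: (18,0)→(19.5,17)  cross = 18·17 − 19.5·0 = 306.0000; (r_i+r_j)·cross = 37.5·306.0000 = 11475.0000
edge 3: (19.5,17)→(17,34)  cross = 19.5·34 − 17·17 = 374.0000; (r_i+r_j)·cross = 36.5·374.0000 = 13651.0000
edge 4: (17,34)→(16.5,37)  cross = 17·37 − 16.5·34 = 68.0000; (r_i+r_j)·cross = 33.5·68.0000 = 2278.0000
edge 5: (16.5,37)→(15.5,38.5)  cross = 16.5·38.5 − 15.5·37 = 61.7500; (r_i+r_j)·cross = 32·61.7500 = 1976.0000
edge 6: (15.5,38.5)→(2.5,33)  cross = 15.5·33 − 2.5·38.5 = 415.2500; (r_i+r_j)·cross = 18·415.2500 = 7474.5000
edge 7: (2.5,33)→(2,28.5)  cross = 2.5·28.5 − 2·33 = 5.2500; (r_i+r_j)·cross = 4.5·5.2500 = 23.6250
Σcross = 1065.5000 → A = |Σcross|/2 = 532.7500 mm²
Σ(r_i+r_j)·cross = 35498.5000 → first moment M = |Σ|/6 = 5916.4167
R_c = M/A = 5916.4167/532.7500 = 11.1054 mm
θ = 230° = 4.014257 rad
V = θ·R_c·A = 4.014257·11.1054·532.7500 = 23750.019 mm³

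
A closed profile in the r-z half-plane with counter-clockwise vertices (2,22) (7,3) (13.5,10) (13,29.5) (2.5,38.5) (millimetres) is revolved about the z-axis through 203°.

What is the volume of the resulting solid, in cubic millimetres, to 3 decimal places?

Volume = 7615.718 mm³

Profile (r,z), 5 vertices: (2,22) (7,3) (13.5,10) (13,29.5) (2.5,38.5)
edge 0: (2,22)→(7,3)  cross = 2·3 − 7·22 = -148.0000; (r_i+r_j)·cross = 9·-148.0000 = -1332.0000
edge 1: (7,3)→(13.5,10)  cross = 7·10 − 13.5·3 = 29.5000; (r_i+r_j)·cross = 20.5·29.5000 = 604.7500
edge 2: (13.5,10)→(13,29.5)  cross = 13.5·29.5 − 13·10 = 268.2500; (r_i+r_j)·cross = 26.5·268.2500 = 7108.6250
edge 3: (13,29.5)→(2.5,38.5)  cross = 13·38.5 − 2.5·29.5 = 426.7500; (r_i+r_j)·cross = 15.5·426.7500 = 6614.6250
edge 4: (2.5,38.5)→(2,22)  cross = 2.5·22 − 2·38.5 = -22.0000; (r_i+r_j)·cross = 4.5·-22.0000 = -99.0000
Σcross = 554.5000 → A = |Σcross|/2 = 277.2500 mm²
Σ(r_i+r_j)·cross = 12897.0000 → first moment M = |Σ|/6 = 2149.5000
R_c = M/A = 2149.5000/277.2500 = 7.7529 mm
θ = 203° = 3.543018 rad
V = θ·R_c·A = 3.543018·7.7529·277.2500 = 7615.718 mm³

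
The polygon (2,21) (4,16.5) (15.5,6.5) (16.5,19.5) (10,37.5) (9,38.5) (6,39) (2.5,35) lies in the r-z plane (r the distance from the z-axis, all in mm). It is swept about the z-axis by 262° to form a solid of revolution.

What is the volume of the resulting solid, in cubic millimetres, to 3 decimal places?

Profile (r,z), 8 vertices: (2,21) (4,16.5) (15.5,6.5) (16.5,19.5) (10,37.5) (9,38.5) (6,39) (2.5,35)
edge 0: (2,21)→(4,16.5)  cross = 2·16.5 − 4·21 = -51.0000; (r_i+r_j)·cross = 6·-51.0000 = -306.0000
edge 1: (4,16.5)→(15.5,6.5)  cross = 4·6.5 − 15.5·16.5 = -229.7500; (r_i+r_j)·cross = 19.5·-229.7500 = -4480.1250
edge 2: (15.5,6.5)→(16.5,19.5)  cross = 15.5·19.5 − 16.5·6.5 = 195.0000; (r_i+r_j)·cross = 32·195.0000 = 6240.0000
edge 3: (16.5,19.5)→(10,37.5)  cross = 16.5·37.5 − 10·19.5 = 423.7500; (r_i+r_j)·cross = 26.5·423.7500 = 11229.3750
edge 4: (10,37.5)→(9,38.5)  cross = 10·38.5 − 9·37.5 = 47.5000; (r_i+r_j)·cross = 19·47.5000 = 902.5000
edge 5: (9,38.5)→(6,39)  cross = 9·39 − 6·38.5 = 120.0000; (r_i+r_j)·cross = 15·120.0000 = 1800.0000
edge 6: (6,39)→(2.5,35)  cross = 6·35 − 2.5·39 = 112.5000; (r_i+r_j)·cross = 8.5·112.5000 = 956.2500
edge 7: (2.5,35)→(2,21)  cross = 2.5·21 − 2·35 = -17.5000; (r_i+r_j)·cross = 4.5·-17.5000 = -78.7500
Σcross = 600.5000 → A = |Σcross|/2 = 300.2500 mm²
Σ(r_i+r_j)·cross = 16263.2500 → first moment M = |Σ|/6 = 2710.5417
R_c = M/A = 2710.5417/300.2500 = 9.0276 mm
θ = 262° = 4.572763 rad
V = θ·R_c·A = 4.572763·9.0276·300.2500 = 12394.664 mm³

Volume = 12394.664 mm³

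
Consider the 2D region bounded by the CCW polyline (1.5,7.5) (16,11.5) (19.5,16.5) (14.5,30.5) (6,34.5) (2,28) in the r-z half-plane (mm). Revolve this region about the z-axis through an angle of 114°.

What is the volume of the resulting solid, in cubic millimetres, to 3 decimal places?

Volume = 6267.850 mm³

Profile (r,z), 6 vertices: (1.5,7.5) (16,11.5) (19.5,16.5) (14.5,30.5) (6,34.5) (2,28)
edge 0: (1.5,7.5)→(16,11.5)  cross = 1.5·11.5 − 16·7.5 = -102.7500; (r_i+r_j)·cross = 17.5·-102.7500 = -1798.1250
edge 1: (16,11.5)→(19.5,16.5)  cross = 16·16.5 − 19.5·11.5 = 39.7500; (r_i+r_j)·cross = 35.5·39.7500 = 1411.1250
edge 2: (19.5,16.5)→(14.5,30.5)  cross = 19.5·30.5 − 14.5·16.5 = 355.5000; (r_i+r_j)·cross = 34·355.5000 = 12087.0000
edge 3: (14.5,30.5)→(6,34.5)  cross = 14.5·34.5 − 6·30.5 = 317.2500; (r_i+r_j)·cross = 20.5·317.2500 = 6503.6250
edge 4: (6,34.5)→(2,28)  cross = 6·28 − 2·34.5 = 99.0000; (r_i+r_j)·cross = 8·99.0000 = 792.0000
edge 5: (2,28)→(1.5,7.5)  cross = 2·7.5 − 1.5·28 = -27.0000; (r_i+r_j)·cross = 3.5·-27.0000 = -94.5000
Σcross = 681.7500 → A = |Σcross|/2 = 340.8750 mm²
Σ(r_i+r_j)·cross = 18901.1250 → first moment M = |Σ|/6 = 3150.1875
R_c = M/A = 3150.1875/340.8750 = 9.2415 mm
θ = 114° = 1.989675 rad
V = θ·R_c·A = 1.989675·9.2415·340.8750 = 6267.850 mm³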